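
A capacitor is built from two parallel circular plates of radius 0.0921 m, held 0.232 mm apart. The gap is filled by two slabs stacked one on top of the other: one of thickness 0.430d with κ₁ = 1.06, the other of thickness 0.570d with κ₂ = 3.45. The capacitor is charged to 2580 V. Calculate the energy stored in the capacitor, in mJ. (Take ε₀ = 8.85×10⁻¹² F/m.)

A = π(0.0921 m)² = 2.66×10⁻² m².
Stacked slabs ⇒ two capacitors in series, each with the full plate area.
C₁ = κ₁ε₀A/d₁ = 1.06 × 8.85×10⁻¹² × 2.66×10⁻² / 9.98×10⁻⁵ = 2.51×10⁻⁹ F.
C₂ = κ₂ε₀A/d₂ = 3.45 × 8.85×10⁻¹² × 2.66×10⁻² / 1.32×10⁻⁴ = 6.15×10⁻⁹ F.
C = (1/C₁ + 1/C₂)⁻¹ = 1.78×10⁻⁹ F.
U = ½CV² = ½ × 1.78×10⁻⁹ × (2580)² = 5.93×10⁻³ J.

5.93 mJ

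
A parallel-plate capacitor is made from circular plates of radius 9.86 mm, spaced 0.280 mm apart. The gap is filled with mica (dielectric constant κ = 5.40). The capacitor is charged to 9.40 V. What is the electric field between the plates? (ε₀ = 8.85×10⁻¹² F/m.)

E = V/d = 9.40 / 2.80×10⁻⁴ = 3.36×10⁴ V/m.

33.6 kV/m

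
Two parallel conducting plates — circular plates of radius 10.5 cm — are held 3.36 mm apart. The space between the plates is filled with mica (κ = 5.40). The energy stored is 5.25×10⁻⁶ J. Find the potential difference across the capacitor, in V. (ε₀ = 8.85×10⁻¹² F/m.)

A = π(10.5 cm)² = 3.46×10⁻² m².
C = κε₀A/d = 5.40 × 8.85×10⁻¹² × 3.46×10⁻² / 3.36×10⁻³ = 4.93×10⁻¹⁰ F.
V = √(2U/C) = √(2 × 5.25×10⁻⁶ / 4.93×10⁻¹⁰) = 1.46×10² V.

146 V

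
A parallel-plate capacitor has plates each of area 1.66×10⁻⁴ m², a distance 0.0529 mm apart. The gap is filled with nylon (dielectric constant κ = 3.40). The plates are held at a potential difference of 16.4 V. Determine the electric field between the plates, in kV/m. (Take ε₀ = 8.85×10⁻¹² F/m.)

310 kV/m

E = V/d = 16.4 / 5.29×10⁻⁵ = 3.10×10⁵ V/m.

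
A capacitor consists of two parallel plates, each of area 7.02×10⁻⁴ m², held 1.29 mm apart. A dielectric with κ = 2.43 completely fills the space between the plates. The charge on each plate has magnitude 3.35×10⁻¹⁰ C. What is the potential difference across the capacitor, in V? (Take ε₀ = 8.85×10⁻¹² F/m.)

C = κε₀A/d = 2.43 × 8.85×10⁻¹² × 7.02×10⁻⁴ / 1.29×10⁻³ = 1.17×10⁻¹¹ F.
V = Q/C = 3.35×10⁻¹⁰ / 1.17×10⁻¹¹ = 28.6 V.

V ≈ 28.6 V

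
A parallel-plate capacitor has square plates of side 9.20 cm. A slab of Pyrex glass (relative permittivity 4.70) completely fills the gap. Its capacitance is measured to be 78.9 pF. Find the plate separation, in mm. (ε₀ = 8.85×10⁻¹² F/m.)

A = (9.20 cm)² = 8.46×10⁻³ m².
d = κε₀A/C = 4.70 × 8.85×10⁻¹² × 8.46×10⁻³ / 7.89×10⁻¹¹ = 4.46×10⁻³ m.

d ≈ 4.46 mm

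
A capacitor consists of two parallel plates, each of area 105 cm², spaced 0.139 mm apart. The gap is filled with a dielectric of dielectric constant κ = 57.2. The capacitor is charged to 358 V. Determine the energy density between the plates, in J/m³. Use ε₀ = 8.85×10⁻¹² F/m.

E = V/d = 358 / 1.39×10⁻⁴ = 2.58×10⁶ V/m.
u = ½κε₀E² = ½ × 57.2 × 8.85×10⁻¹² × (2.58×10⁶)² = 1.68×10³ J/m³.

1679 J/m³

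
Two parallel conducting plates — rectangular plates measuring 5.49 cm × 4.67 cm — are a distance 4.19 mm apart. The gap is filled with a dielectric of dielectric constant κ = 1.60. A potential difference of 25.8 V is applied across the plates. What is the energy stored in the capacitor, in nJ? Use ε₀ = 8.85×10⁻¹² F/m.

A = 5.49 × 4.67 cm² = 2.56×10⁻³ m².
C = κε₀A/d = 1.60 × 8.85×10⁻¹² × 2.56×10⁻³ / 4.19×10⁻³ = 8.66×10⁻¹² F.
U = ½CV² = ½ × 8.66×10⁻¹² × (25.8)² = 2.88×10⁻⁹ J.

2.88 nJ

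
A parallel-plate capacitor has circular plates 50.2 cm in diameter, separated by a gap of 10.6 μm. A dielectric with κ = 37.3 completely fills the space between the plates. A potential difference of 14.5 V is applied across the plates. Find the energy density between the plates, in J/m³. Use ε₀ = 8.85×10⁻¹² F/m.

u ≈ 309 J/m³

E = V/d = 14.5 / 1.06×10⁻⁵ = 1.37×10⁶ V/m.
u = ½κε₀E² = ½ × 37.3 × 8.85×10⁻¹² × (1.37×10⁶)² = 3.09×10² J/m³.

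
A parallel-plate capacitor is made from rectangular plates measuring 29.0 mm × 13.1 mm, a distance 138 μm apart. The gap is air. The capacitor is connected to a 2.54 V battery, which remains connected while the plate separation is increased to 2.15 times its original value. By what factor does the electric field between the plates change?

Battery connected ⇒ V is held fixed.
E = V/d, so E₂/E₁ = d₁/d₂ = 0.465.

E₂/E₁ ≈ 0.465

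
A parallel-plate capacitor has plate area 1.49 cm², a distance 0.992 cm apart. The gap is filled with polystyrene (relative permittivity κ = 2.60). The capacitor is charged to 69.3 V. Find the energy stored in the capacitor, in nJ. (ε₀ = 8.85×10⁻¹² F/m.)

A = 1.49 cm² = 1.49×10⁻⁴ m².
C = κε₀A/d = 2.60 × 8.85×10⁻¹² × 1.49×10⁻⁴ / 9.92×10⁻³ = 3.46×10⁻¹³ F.
U = ½CV² = ½ × 3.46×10⁻¹³ × (69.3)² = 8.30×10⁻¹⁰ J.

0.830 nJ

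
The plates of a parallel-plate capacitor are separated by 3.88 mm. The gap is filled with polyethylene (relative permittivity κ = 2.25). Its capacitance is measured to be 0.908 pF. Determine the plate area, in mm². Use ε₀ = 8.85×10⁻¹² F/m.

A ≈ 177 mm²

A = Cd/(κε₀) = 9.08×10⁻¹³ × 3.88×10⁻³ / (2.25 × 8.85×10⁻¹²) = 1.77×10⁻⁴ m².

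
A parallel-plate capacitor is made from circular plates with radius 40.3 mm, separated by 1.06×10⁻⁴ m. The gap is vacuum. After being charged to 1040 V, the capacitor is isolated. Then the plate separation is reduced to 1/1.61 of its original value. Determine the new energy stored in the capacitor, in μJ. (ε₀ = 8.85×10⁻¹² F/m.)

143 μJ

A = π(40.3 mm)² = 5.10×10⁻³ m².
Initially C₁ = ε₀A/d = 8.85×10⁻¹² × 5.10×10⁻³ / 1.06×10⁻⁴ = 4.26×10⁻¹⁰ F.
U₁ = 2.30×10⁻⁴ J.
Isolated ⇒ Q is held fixed. C₂ = 1.61 C₁ and U = Q²/(2C), so U₂/U₁ = C₁/C₂ = 0.621.
U₂ = 0.621 × 2.30×10⁻⁴ = 1.43×10⁻⁴ J.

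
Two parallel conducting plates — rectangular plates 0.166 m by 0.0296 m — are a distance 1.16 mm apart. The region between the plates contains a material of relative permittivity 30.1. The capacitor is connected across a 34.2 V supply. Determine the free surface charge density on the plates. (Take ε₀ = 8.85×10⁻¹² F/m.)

A = 0.166 × 0.0296 m² = 4.91×10⁻³ m².
C = κε₀A/d = 30.1 × 8.85×10⁻¹² × 4.91×10⁻³ / 1.16×10⁻³ = 1.13×10⁻⁹ F.
σ = Q/A = CV/A = 1.13×10⁻⁹ × 34.2 / 4.91×10⁻³ = 7.85×10⁻⁶ C/m².

σ ≈ 0.785 nC/cm²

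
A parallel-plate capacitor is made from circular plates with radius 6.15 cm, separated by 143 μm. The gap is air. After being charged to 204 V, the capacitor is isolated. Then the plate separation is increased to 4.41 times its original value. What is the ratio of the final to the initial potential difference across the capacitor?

4.41

Isolated ⇒ Q is held fixed.
C₂ = 0.227 C₁ and V = Q/C, so V₂/V₁ = C₁/C₂ = 4.41.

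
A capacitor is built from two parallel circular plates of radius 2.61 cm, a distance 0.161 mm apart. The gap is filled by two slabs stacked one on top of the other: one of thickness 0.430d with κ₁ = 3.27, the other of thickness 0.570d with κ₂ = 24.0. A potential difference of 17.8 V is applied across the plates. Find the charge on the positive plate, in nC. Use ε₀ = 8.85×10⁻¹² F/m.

A = π(2.61 cm)² = 2.14×10⁻³ m².
Stacked slabs ⇒ two capacitors in series, each with the full plate area.
C₁ = κ₁ε₀A/d₁ = 3.27 × 8.85×10⁻¹² × 2.14×10⁻³ / 6.92×10⁻⁵ = 8.95×10⁻¹⁰ F.
C₂ = κ₂ε₀A/d₂ = 24.0 × 8.85×10⁻¹² × 2.14×10⁻³ / 9.18×10⁻⁵ = 4.95×10⁻⁹ F.
C = (1/C₁ + 1/C₂)⁻¹ = 7.58×10⁻¹⁰ F.
Q = CV = 7.58×10⁻¹⁰ × 17.8 = 1.35×10⁻⁸ C.

13.5 nC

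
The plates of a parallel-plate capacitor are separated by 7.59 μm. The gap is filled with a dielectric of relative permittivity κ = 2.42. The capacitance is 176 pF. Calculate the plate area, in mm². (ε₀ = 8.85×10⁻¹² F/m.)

A = Cd/(κε₀) = 1.76×10⁻¹⁰ × 7.59×10⁻⁶ / (2.42 × 8.85×10⁻¹²) = 6.24×10⁻⁵ m².

A ≈ 62.4 mm²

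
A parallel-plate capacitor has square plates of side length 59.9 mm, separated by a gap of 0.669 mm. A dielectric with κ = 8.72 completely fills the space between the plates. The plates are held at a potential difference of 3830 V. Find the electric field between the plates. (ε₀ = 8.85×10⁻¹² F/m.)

E ≈ 5.72 MV/m

E = V/d = 3830 / 6.69×10⁻⁴ = 5.72×10⁶ V/m.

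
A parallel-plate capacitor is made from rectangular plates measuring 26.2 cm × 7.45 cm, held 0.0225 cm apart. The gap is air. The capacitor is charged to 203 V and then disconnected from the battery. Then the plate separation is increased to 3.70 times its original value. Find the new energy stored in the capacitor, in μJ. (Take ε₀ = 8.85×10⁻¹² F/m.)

58.5 μJ

A = 26.2 × 7.45 cm² = 1.95×10⁻² m².
Initially C₁ = ε₀A/d = 8.85×10⁻¹² × 1.95×10⁻² / 2.25×10⁻⁴ = 7.68×10⁻¹⁰ F.
U₁ = 1.58×10⁻⁵ J.
Isolated ⇒ Q is held fixed. C₂ = 0.270 C₁ and U = Q²/(2C), so U₂/U₁ = C₁/C₂ = 3.70.
U₂ = 3.70 × 1.58×10⁻⁵ = 5.85×10⁻⁵ J.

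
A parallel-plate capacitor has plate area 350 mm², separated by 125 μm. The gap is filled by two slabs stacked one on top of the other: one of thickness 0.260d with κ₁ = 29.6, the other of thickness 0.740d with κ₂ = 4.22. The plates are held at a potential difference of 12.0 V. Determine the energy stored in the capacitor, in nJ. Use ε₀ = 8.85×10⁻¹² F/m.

U ≈ 9.69 nJ

A = 350 mm² = 3.50×10⁻⁴ m².
Stacked slabs ⇒ two capacitors in series, each with the full plate area.
C₁ = κ₁ε₀A/d₁ = 29.6 × 8.85×10⁻¹² × 3.50×10⁻⁴ / 3.25×10⁻⁵ = 2.82×10⁻⁹ F.
C₂ = κ₂ε₀A/d₂ = 4.22 × 8.85×10⁻¹² × 3.50×10⁻⁴ / 9.25×10⁻⁵ = 1.41×10⁻¹⁰ F.
C = (1/C₁ + 1/C₂)⁻¹ = 1.35×10⁻¹⁰ F.
U = ½CV² = ½ × 1.35×10⁻¹⁰ × (12.0)² = 9.69×10⁻⁹ J.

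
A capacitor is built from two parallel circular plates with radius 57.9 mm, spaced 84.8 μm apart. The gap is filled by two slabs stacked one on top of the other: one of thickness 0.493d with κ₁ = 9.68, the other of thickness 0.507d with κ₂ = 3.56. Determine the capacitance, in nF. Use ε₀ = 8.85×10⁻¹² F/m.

A = π(57.9 mm)² = 1.05×10⁻² m².
Stacked slabs ⇒ two capacitors in series, each with the full plate area.
C₁ = κ₁ε₀A/d₁ = 9.68 × 8.85×10⁻¹² × 1.05×10⁻² / 4.18×10⁻⁵ = 2.16×10⁻⁸ F.
C₂ = κ₂ε₀A/d₂ = 3.56 × 8.85×10⁻¹² × 1.05×10⁻² / 4.30×10⁻⁵ = 7.72×10⁻⁹ F.
C = (1/C₁ + 1/C₂)⁻¹ = 5.68×10⁻⁹ F.

C ≈ 5.68 nF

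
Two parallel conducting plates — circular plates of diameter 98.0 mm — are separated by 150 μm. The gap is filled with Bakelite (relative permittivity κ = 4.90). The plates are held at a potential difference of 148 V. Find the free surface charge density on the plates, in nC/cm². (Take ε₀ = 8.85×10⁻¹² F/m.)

4.28 nC/cm²

A = π(98.0/2 mm)² = 7.54×10⁻³ m².
C = κε₀A/d = 4.90 × 8.85×10⁻¹² × 7.54×10⁻³ / 1.50×10⁻⁴ = 2.18×10⁻⁹ F.
σ = Q/A = CV/A = 2.18×10⁻⁹ × 148 / 7.54×10⁻³ = 4.28×10⁻⁵ C/m².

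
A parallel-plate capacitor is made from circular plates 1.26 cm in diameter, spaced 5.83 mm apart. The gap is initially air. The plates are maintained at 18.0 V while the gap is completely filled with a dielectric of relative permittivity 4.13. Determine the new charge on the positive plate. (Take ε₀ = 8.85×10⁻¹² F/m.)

A = π(1.26/2 cm)² = 1.25×10⁻⁴ m².
Initially C₁ = ε₀A/d = 8.85×10⁻¹² × 1.25×10⁻⁴ / 5.83×10⁻³ = 1.89×10⁻¹³ F.
Q₁ = 3.41×10⁻¹² C.
Battery connected ⇒ V is held fixed. C₂ = 4.13 C₁ and Q = CV, so Q₂/Q₁ = C₂/C₁ = 4.13.
Q₂ = 4.13 × 3.41×10⁻¹² = 1.41×10⁻¹¹ C.

14.1 pC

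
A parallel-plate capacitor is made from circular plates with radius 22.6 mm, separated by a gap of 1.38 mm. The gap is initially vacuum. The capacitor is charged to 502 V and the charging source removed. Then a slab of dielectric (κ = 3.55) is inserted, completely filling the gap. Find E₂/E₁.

Isolated ⇒ Q is held fixed.
V₂ = Q/C₂ = V₁/3.55; E = V/d, so E₂/E₁ = (V₂/V₁)(d₁/d₂) = 0.282.

0.282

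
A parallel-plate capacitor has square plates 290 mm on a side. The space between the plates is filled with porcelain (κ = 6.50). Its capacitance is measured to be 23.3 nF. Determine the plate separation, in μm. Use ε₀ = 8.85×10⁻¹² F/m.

A = (290 mm)² = 8.41×10⁻² m².
d = κε₀A/C = 6.50 × 8.85×10⁻¹² × 8.41×10⁻² / 2.33×10⁻⁸ = 2.08×10⁻⁴ m.

d ≈ 208 μm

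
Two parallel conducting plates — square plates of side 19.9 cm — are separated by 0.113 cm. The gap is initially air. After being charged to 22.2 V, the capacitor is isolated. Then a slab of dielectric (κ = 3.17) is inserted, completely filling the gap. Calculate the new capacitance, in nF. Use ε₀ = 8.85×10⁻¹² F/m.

A = (19.9 cm)² = 3.96×10⁻² m².
Initially C₁ = ε₀A/d = 8.85×10⁻¹² × 3.96×10⁻² / 1.13×10⁻³ = 3.10×10⁻¹⁰ F.
C = κε₀A/d scales with κ, so C₂/C₁ = κ = 3.17.
C₂ = 3.17 × 3.10×10⁻¹⁰ = 9.83×10⁻¹⁰ F.

0.983 nF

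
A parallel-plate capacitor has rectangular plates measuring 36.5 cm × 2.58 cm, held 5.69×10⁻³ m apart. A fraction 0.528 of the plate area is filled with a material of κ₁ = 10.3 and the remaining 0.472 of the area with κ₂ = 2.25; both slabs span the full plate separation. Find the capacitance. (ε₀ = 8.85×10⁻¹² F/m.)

A = 36.5 × 2.58 cm² = 9.42×10⁻³ m².
Side-by-side slabs ⇒ two capacitors in parallel, each spanning the full gap.
C₁ = κ₁ε₀A₁/d = 10.3 × 8.85×10⁻¹² × 4.97×10⁻³ / 5.69×10⁻³ = 7.97×10⁻¹¹ F.
C₂ = κ₂ε₀A₂/d = 2.25 × 8.85×10⁻¹² × 4.44×10⁻³ / 5.69×10⁻³ = 1.56×10⁻¹¹ F.
C = C₁ + C₂ = 9.52×10⁻¹¹ F.

C ≈ 95.2 pF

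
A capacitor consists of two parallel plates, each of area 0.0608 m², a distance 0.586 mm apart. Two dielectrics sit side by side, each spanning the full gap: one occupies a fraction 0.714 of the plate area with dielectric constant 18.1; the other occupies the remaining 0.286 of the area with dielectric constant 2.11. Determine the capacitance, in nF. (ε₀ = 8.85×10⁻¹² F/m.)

12.4 nF

Side-by-side slabs ⇒ two capacitors in parallel, each spanning the full gap.
C₁ = κ₁ε₀A₁/d = 18.1 × 8.85×10⁻¹² × 4.34×10⁻² / 5.86×10⁻⁴ = 1.19×10⁻⁸ F.
C₂ = κ₂ε₀A₂/d = 2.11 × 8.85×10⁻¹² × 1.74×10⁻² / 5.86×10⁻⁴ = 5.54×10⁻¹⁰ F.
C = C₁ + C₂ = 1.24×10⁻⁸ F.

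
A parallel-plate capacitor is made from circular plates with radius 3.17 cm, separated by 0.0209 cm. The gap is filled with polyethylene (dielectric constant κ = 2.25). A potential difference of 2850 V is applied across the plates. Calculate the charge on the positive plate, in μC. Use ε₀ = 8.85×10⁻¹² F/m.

A = π(3.17 cm)² = 3.16×10⁻³ m².
C = κε₀A/d = 2.25 × 8.85×10⁻¹² × 3.16×10⁻³ / 2.09×10⁻⁴ = 3.01×10⁻¹⁰ F.
Q = CV = 3.01×10⁻¹⁰ × 2850 = 8.57×10⁻⁷ C.

0.857 μC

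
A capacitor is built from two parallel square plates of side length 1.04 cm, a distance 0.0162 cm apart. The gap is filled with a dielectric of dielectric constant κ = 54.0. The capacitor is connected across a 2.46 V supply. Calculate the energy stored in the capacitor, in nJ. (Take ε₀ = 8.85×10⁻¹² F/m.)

A = (1.04 cm)² = 1.08×10⁻⁴ m².
C = κε₀A/d = 54.0 × 8.85×10⁻¹² × 1.08×10⁻⁴ / 1.62×10⁻⁴ = 3.19×10⁻¹⁰ F.
U = ½CV² = ½ × 3.19×10⁻¹⁰ × (2.46)² = 9.65×10⁻¹⁰ J.

0.965 nJ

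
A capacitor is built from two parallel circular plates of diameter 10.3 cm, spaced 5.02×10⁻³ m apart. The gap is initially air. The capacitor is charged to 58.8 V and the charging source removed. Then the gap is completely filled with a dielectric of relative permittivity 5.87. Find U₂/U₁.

Isolated ⇒ Q is held fixed.
C₂ = 5.87 C₁ and U = Q²/(2C), so U₂/U₁ = C₁/C₂ = 0.170.

U₂/U₁ ≈ 0.170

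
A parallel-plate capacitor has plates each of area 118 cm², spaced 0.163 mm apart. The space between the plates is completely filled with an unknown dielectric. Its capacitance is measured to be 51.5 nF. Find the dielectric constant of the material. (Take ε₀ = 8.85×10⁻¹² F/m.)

A = 118 cm² = 1.18×10⁻² m².
κ = Cd/(ε₀A) = 5.15×10⁻⁸ × 1.63×10⁻⁴ / (8.85×10⁻¹² × 1.18×10⁻²) = 80.4.

80.4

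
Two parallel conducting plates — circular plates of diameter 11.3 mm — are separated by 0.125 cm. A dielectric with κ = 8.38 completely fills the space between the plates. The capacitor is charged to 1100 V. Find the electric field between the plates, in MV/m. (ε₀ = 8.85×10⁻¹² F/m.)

E ≈ 0.880 MV/m

E = V/d = 1100 / 1.25×10⁻³ = 8.80×10⁵ V/m.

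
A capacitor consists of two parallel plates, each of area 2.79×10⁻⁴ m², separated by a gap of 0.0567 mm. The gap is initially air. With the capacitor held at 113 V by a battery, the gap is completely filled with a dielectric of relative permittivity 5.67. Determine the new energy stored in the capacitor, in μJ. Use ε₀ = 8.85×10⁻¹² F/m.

U ≈ 1.58 μJ

Initially C₁ = ε₀A/d = 8.85×10⁻¹² × 2.79×10⁻⁴ / 5.67×10⁻⁵ = 4.35×10⁻¹¹ F.
U₁ = 2.78×10⁻⁷ J.
Battery connected ⇒ V is held fixed. C₂ = 5.67 C₁ and U = ½CV², so U₂/U₁ = C₂/C₁ = 5.67.
U₂ = 5.67 × 2.78×10⁻⁷ = 1.58×10⁻⁶ J.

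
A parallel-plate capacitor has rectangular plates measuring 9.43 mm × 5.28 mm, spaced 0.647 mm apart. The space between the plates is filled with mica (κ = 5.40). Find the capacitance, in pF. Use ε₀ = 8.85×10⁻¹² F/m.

A = 9.43 × 5.28 mm² = 4.98×10⁻⁵ m².
C = κε₀A/d = 5.40 × 8.85×10⁻¹² × 4.98×10⁻⁵ / 6.47×10⁻⁴ = 3.68×10⁻¹² F.

C ≈ 3.68 pF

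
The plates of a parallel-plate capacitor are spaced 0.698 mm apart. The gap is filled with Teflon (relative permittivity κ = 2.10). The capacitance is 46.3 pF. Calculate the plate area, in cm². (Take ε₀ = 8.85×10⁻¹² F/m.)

A ≈ 17.4 cm²

A = Cd/(κε₀) = 4.63×10⁻¹¹ × 6.98×10⁻⁴ / (2.10 × 8.85×10⁻¹²) = 1.74×10⁻³ m².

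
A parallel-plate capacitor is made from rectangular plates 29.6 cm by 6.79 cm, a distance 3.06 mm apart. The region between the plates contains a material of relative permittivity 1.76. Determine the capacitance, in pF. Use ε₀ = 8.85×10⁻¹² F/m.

102 pF

A = 29.6 × 6.79 cm² = 2.01×10⁻² m².
C = κε₀A/d = 1.76 × 8.85×10⁻¹² × 2.01×10⁻² / 3.06×10⁻³ = 1.02×10⁻¹⁰ F.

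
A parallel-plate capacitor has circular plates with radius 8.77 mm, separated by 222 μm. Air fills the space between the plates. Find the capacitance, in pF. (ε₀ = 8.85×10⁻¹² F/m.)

A = π(8.77 mm)² = 2.42×10⁻⁴ m².
C = ε₀A/d = 8.85×10⁻¹² × 2.42×10⁻⁴ / 2.22×10⁻⁴ = 9.63×10⁻¹² F.

C ≈ 9.63 pF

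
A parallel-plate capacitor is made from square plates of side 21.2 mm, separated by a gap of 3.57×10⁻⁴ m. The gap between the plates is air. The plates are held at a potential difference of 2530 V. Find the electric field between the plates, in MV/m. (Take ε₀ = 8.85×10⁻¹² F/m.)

E = V/d = 2530 / 3.57×10⁻⁴ = 7.09×10⁶ V/m.

7.09 MV/m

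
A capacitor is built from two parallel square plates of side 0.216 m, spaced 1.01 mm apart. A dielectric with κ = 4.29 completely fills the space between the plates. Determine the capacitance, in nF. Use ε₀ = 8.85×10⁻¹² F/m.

C ≈ 1.75 nF

A = (0.216 m)² = 4.67×10⁻² m².
C = κε₀A/d = 4.29 × 8.85×10⁻¹² × 4.67×10⁻² / 1.01×10⁻³ = 1.75×10⁻⁹ F.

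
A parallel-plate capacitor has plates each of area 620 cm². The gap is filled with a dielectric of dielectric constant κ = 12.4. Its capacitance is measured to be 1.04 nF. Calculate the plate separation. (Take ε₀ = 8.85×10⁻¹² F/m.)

A = 620 cm² = 6.20×10⁻² m².
d = κε₀A/C = 12.4 × 8.85×10⁻¹² × 6.20×10⁻² / 1.04×10⁻⁹ = 6.54×10⁻³ m.

6.54 mm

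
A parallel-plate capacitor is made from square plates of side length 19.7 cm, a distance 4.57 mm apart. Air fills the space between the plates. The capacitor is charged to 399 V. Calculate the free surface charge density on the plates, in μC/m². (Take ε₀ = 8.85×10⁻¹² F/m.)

A = (19.7 cm)² = 3.88×10⁻² m².
C = ε₀A/d = 8.85×10⁻¹² × 3.88×10⁻² / 4.57×10⁻³ = 7.52×10⁻¹¹ F.
σ = Q/A = CV/A = 7.52×10⁻¹¹ × 399 / 3.88×10⁻² = 7.73×10⁻⁷ C/m².

σ ≈ 0.773 μC/m²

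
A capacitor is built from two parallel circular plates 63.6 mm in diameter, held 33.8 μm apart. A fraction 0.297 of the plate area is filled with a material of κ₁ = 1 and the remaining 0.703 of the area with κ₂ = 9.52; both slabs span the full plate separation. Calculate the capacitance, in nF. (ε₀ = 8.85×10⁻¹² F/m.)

A = π(63.6/2 mm)² = 3.18×10⁻³ m².
Side-by-side slabs ⇒ two capacitors in parallel, each spanning the full gap.
C₁ = κ₁ε₀A₁/d = 1.00 × 8.85×10⁻¹² × 9.44×10⁻⁴ / 3.38×10⁻⁵ = 2.47×10⁻¹⁰ F.
C₂ = κ₂ε₀A₂/d = 9.52 × 8.85×10⁻¹² × 2.23×10⁻³ / 3.38×10⁻⁵ = 5.57×10⁻⁹ F.
C = C₁ + C₂ = 5.81×10⁻⁹ F.

C ≈ 5.81 nF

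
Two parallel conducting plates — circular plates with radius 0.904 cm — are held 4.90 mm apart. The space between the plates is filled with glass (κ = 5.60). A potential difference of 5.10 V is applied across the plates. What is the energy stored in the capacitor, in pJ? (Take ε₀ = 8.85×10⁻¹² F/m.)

U ≈ 33.8 pJ

A = π(0.904 cm)² = 2.57×10⁻⁴ m².
C = κε₀A/d = 5.60 × 8.85×10⁻¹² × 2.57×10⁻⁴ / 4.90×10⁻³ = 2.60×10⁻¹² F.
U = ½CV² = ½ × 2.60×10⁻¹² × (5.10)² = 3.38×10⁻¹¹ J.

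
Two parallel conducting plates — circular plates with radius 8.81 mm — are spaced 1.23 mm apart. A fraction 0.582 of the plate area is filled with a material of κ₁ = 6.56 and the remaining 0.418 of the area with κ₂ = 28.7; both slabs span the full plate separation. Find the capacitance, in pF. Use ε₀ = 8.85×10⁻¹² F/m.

27.7 pF

A = π(8.81 mm)² = 2.44×10⁻⁴ m².
Side-by-side slabs ⇒ two capacitors in parallel, each spanning the full gap.
C₁ = κ₁ε₀A₁/d = 6.56 × 8.85×10⁻¹² × 1.42×10⁻⁴ / 1.23×10⁻³ = 6.70×10⁻¹² F.
C₂ = κ₂ε₀A₂/d = 28.7 × 8.85×10⁻¹² × 1.02×10⁻⁴ / 1.23×10⁻³ = 2.10×10⁻¹¹ F.
C = C₁ + C₂ = 2.77×10⁻¹¹ F.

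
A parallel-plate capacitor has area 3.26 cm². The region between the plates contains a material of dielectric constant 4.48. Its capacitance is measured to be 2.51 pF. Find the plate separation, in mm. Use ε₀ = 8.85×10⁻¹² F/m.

d ≈ 5.15 mm

A = 3.26 cm² = 3.26×10⁻⁴ m².
d = κε₀A/C = 4.48 × 8.85×10⁻¹² × 3.26×10⁻⁴ / 2.51×10⁻¹² = 5.15×10⁻³ m.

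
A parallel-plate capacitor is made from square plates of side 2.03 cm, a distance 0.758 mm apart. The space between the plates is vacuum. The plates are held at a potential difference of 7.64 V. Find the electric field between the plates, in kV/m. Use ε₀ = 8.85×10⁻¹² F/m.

E ≈ 10.1 kV/m

E = V/d = 7.64 / 7.58×10⁻⁴ = 1.01×10⁴ V/m.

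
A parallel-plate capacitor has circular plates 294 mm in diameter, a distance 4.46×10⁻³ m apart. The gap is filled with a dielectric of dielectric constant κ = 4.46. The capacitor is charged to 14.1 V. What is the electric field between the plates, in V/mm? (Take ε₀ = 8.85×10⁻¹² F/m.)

E ≈ 3.16 V/mm

E = V/d = 14.1 / 4.46×10⁻³ = 3.16×10³ V/m.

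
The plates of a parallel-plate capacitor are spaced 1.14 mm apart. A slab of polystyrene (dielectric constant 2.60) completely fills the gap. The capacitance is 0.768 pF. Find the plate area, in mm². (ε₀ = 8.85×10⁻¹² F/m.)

A = Cd/(κε₀) = 7.68×10⁻¹³ × 1.14×10⁻³ / (2.60 × 8.85×10⁻¹²) = 3.80×10⁻⁵ m².

A ≈ 38.0 mm²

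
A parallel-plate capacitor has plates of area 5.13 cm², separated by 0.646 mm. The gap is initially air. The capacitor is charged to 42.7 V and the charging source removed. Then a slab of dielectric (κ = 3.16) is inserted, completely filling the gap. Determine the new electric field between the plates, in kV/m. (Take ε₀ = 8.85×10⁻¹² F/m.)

E ≈ 20.9 kV/m

A = 5.13 cm² = 5.13×10⁻⁴ m².
Initially C₁ = ε₀A/d = 8.85×10⁻¹² × 5.13×10⁻⁴ / 6.46×10⁻⁴ = 7.03×10⁻¹² F.
E₁ = 6.61×10⁴ V/m.
Isolated ⇒ Q is held fixed. V₂ = Q/C₂ = V₁/3.16; E = V/d, so E₂/E₁ = (V₂/V₁)(d₁/d₂) = 0.316.
E₂ = 0.316 × 6.61×10⁴ = 2.09×10⁴ V/m.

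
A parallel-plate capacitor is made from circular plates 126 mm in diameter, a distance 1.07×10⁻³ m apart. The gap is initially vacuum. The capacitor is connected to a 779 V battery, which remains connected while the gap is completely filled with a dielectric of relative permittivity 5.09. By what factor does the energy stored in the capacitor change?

5.09

Battery connected ⇒ V is held fixed.
C₂ = 5.09 C₁ and U = ½CV², so U₂/U₁ = C₂/C₁ = 5.09.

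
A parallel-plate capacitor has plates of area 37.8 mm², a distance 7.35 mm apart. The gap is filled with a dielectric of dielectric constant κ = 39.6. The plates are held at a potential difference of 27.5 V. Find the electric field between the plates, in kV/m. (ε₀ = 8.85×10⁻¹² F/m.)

E = V/d = 27.5 / 7.35×10⁻³ = 3.74×10³ V/m.

E ≈ 3.74 kV/m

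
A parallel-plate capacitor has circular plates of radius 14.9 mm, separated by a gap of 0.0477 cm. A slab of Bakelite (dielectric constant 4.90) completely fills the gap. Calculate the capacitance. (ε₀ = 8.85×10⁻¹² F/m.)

A = π(14.9 mm)² = 6.97×10⁻⁴ m².
C = κε₀A/d = 4.90 × 8.85×10⁻¹² × 6.97×10⁻⁴ / 4.77×10⁻⁴ = 6.34×10⁻¹¹ F.

63.4 pF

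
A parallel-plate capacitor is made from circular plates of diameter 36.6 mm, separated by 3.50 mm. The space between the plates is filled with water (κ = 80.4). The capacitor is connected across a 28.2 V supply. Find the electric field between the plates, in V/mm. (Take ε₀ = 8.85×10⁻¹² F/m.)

E = V/d = 28.2 / 3.50×10⁻³ = 8.06×10³ V/m.

E ≈ 8.06 V/mm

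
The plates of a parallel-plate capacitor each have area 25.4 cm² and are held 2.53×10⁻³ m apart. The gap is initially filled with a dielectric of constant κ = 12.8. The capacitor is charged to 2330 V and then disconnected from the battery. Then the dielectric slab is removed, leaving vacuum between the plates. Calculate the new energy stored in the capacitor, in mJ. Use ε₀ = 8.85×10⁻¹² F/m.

A = 25.4 cm² = 2.54×10⁻³ m².
Initially C₁ = κε₀A/d = 12.8 × 8.85×10⁻¹² × 2.54×10⁻³ / 2.53×10⁻³ = 1.14×10⁻¹⁰ F.
U₁ = 3.09×10⁻⁴ J.
Isolated ⇒ Q is held fixed. C₂ = 0.0781 C₁ and U = Q²/(2C), so U₂/U₁ = C₁/C₂ = 12.8.
U₂ = 12.8 × 3.09×10⁻⁴ = 3.95×10⁻³ J.

U ≈ 3.95 mJ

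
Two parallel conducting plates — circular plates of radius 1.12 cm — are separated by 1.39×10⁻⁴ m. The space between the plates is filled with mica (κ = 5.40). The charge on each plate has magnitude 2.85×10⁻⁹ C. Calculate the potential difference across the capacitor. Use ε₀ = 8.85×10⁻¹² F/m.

A = π(1.12 cm)² = 3.94×10⁻⁴ m².
C = κε₀A/d = 5.40 × 8.85×10⁻¹² × 3.94×10⁻⁴ / 1.39×10⁻⁴ = 1.35×10⁻¹⁰ F.
V = Q/C = 2.85×10⁻⁹ / 1.35×10⁻¹⁰ = 21.0 V.

V ≈ 21.0 V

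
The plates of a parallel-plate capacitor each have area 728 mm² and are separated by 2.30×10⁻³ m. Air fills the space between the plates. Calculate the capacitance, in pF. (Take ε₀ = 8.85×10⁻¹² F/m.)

A = 728 mm² = 7.28×10⁻⁴ m².
C = ε₀A/d = 8.85×10⁻¹² × 7.28×10⁻⁴ / 2.30×10⁻³ = 2.80×10⁻¹² F.

C ≈ 2.80 pF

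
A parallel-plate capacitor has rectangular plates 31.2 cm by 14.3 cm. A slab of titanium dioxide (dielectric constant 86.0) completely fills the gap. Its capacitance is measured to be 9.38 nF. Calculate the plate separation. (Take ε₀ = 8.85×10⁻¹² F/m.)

d ≈ 3.62 mm

A = 31.2 × 14.3 cm² = 4.46×10⁻² m².
d = κε₀A/C = 86.0 × 8.85×10⁻¹² × 4.46×10⁻² / 9.38×10⁻⁹ = 3.62×10⁻³ m.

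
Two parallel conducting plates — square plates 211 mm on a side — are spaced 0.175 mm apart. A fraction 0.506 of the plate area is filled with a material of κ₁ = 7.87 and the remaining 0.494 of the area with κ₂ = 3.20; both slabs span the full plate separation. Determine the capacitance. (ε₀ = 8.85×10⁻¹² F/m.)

12.5 nF

A = (211 mm)² = 4.45×10⁻² m².
Side-by-side slabs ⇒ two capacitors in parallel, each spanning the full gap.
C₁ = κ₁ε₀A₁/d = 7.87 × 8.85×10⁻¹² × 2.25×10⁻² / 1.75×10⁻⁴ = 8.97×10⁻⁹ F.
C₂ = κ₂ε₀A₂/d = 3.20 × 8.85×10⁻¹² × 2.20×10⁻² / 1.75×10⁻⁴ = 3.56×10⁻⁹ F.
C = C₁ + C₂ = 1.25×10⁻⁸ F.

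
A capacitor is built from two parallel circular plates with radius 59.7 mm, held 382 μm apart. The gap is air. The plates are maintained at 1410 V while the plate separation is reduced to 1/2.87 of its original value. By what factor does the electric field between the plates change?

Battery connected ⇒ V is held fixed.
E = V/d, so E₂/E₁ = d₁/d₂ = 2.87.

E₂/E₁ ≈ 2.87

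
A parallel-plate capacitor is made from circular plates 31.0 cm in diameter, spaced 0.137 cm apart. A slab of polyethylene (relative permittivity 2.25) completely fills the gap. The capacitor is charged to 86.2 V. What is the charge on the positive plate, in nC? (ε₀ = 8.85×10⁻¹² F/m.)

A = π(31.0/2 cm)² = 7.55×10⁻² m².
C = κε₀A/d = 2.25 × 8.85×10⁻¹² × 7.55×10⁻² / 1.37×10⁻³ = 1.10×10⁻⁹ F.
Q = CV = 1.10×10⁻⁹ × 86.2 = 9.46×10⁻⁸ C.

Q ≈ 94.6 nC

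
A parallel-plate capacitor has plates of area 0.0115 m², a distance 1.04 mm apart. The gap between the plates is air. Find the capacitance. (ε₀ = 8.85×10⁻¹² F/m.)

C = ε₀A/d = 8.85×10⁻¹² × 1.15×10⁻² / 1.04×10⁻³ = 9.79×10⁻¹¹ F.

97.9 pF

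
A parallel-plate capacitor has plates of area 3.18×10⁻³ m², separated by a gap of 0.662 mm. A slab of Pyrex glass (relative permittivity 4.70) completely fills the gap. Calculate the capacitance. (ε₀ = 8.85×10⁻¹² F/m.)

C ≈ 200 pF

C = κε₀A/d = 4.70 × 8.85×10⁻¹² × 3.18×10⁻³ / 6.62×10⁻⁴ = 2.00×10⁻¹⁰ F.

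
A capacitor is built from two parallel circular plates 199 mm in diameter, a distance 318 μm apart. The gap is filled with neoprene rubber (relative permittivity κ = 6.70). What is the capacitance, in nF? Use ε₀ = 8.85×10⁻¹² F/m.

A = π(199/2 mm)² = 3.11×10⁻² m².
C = κε₀A/d = 6.70 × 8.85×10⁻¹² × 3.11×10⁻² / 3.18×10⁻⁴ = 5.80×10⁻⁹ F.

5.80 nF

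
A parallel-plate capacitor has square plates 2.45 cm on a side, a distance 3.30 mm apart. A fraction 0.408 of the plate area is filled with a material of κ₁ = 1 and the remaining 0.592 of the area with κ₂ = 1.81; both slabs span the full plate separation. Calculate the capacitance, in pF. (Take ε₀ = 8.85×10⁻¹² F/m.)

A = (2.45 cm)² = 6.00×10⁻⁴ m².
Side-by-side slabs ⇒ two capacitors in parallel, each spanning the full gap.
C₁ = κ₁ε₀A₁/d = 1.00 × 8.85×10⁻¹² × 2.45×10⁻⁴ / 3.30×10⁻³ = 6.57×10⁻¹³ F.
C₂ = κ₂ε₀A₂/d = 1.81 × 8.85×10⁻¹² × 3.55×10⁻⁴ / 3.30×10⁻³ = 1.72×10⁻¹² F.
C = C₁ + C₂ = 2.38×10⁻¹² F.

C ≈ 2.38 pF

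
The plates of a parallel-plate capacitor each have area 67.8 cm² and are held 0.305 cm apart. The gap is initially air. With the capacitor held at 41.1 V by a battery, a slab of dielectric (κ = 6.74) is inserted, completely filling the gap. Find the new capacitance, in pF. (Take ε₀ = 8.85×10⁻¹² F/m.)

C ≈ 133 pF

A = 67.8 cm² = 6.78×10⁻³ m².
Initially C₁ = ε₀A/d = 8.85×10⁻¹² × 6.78×10⁻³ / 3.05×10⁻³ = 1.97×10⁻¹¹ F.
C = κε₀A/d scales with κ, so C₂/C₁ = κ = 6.74.
C₂ = 6.74 × 1.97×10⁻¹¹ = 1.33×10⁻¹⁰ F.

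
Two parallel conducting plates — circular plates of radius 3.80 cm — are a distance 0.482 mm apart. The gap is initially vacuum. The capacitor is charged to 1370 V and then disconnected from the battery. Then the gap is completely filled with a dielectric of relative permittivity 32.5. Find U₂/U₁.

Isolated ⇒ Q is held fixed.
C₂ = 32.5 C₁ and U = Q²/(2C), so U₂/U₁ = C₁/C₂ = 0.0308.

0.0308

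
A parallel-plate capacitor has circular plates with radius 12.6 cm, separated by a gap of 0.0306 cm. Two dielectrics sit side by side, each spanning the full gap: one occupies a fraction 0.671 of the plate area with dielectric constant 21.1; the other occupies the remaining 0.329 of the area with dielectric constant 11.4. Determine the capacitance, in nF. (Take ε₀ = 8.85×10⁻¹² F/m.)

A = π(12.6 cm)² = 4.99×10⁻² m².
Side-by-side slabs ⇒ two capacitors in parallel, each spanning the full gap.
C₁ = κ₁ε₀A₁/d = 21.1 × 8.85×10⁻¹² × 3.35×10⁻² / 3.06×10⁻⁴ = 2.04×10⁻⁸ F.
C₂ = κ₂ε₀A₂/d = 11.4 × 8.85×10⁻¹² × 1.64×10⁻² / 3.06×10⁻⁴ = 5.41×10⁻⁹ F.
C = C₁ + C₂ = 2.58×10⁻⁸ F.

25.8 nF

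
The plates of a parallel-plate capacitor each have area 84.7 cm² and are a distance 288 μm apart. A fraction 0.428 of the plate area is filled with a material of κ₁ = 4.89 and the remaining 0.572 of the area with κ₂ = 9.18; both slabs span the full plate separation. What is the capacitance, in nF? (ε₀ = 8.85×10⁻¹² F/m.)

A = 84.7 cm² = 8.47×10⁻³ m².
Side-by-side slabs ⇒ two capacitors in parallel, each spanning the full gap.
C₁ = κ₁ε₀A₁/d = 4.89 × 8.85×10⁻¹² × 3.63×10⁻³ / 2.88×10⁻⁴ = 5.45×10⁻¹⁰ F.
C₂ = κ₂ε₀A₂/d = 9.18 × 8.85×10⁻¹² × 4.84×10⁻³ / 2.88×10⁻⁴ = 1.37×10⁻⁹ F.
C = C₁ + C₂ = 1.91×10⁻⁹ F.

C ≈ 1.91 nF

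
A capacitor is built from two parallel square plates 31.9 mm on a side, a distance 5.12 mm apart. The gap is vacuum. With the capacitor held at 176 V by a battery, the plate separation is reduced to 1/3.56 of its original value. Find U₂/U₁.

U₂/U₁ ≈ 3.56

Battery connected ⇒ V is held fixed.
C₂ = 3.56 C₁ and U = ½CV², so U₂/U₁ = C₂/C₁ = 3.56.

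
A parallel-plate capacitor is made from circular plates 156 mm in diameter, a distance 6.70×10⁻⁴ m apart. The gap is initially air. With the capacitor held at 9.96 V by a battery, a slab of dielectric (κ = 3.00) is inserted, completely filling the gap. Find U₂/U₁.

Battery connected ⇒ V is held fixed.
C₂ = 3.00 C₁ and U = ½CV², so U₂/U₁ = C₂/C₁ = 3.00.

3.00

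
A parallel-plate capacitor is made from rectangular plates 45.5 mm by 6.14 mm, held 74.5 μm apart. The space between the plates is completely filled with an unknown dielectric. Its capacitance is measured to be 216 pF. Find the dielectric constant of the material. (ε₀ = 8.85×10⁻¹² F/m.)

κ ≈ 6.51

A = 45.5 × 6.14 mm² = 2.79×10⁻⁴ m².
κ = Cd/(ε₀A) = 2.16×10⁻¹⁰ × 7.45×10⁻⁵ / (8.85×10⁻¹² × 2.79×10⁻⁴) = 6.51.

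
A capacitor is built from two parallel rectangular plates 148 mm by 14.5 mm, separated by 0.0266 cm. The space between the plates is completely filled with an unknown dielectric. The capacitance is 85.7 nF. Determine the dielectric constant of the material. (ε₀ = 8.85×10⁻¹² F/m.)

A = 148 × 14.5 mm² = 2.15×10⁻³ m².
κ = Cd/(ε₀A) = 8.57×10⁻⁸ × 2.66×10⁻⁴ / (8.85×10⁻¹² × 2.15×10⁻³) = 1200.

1200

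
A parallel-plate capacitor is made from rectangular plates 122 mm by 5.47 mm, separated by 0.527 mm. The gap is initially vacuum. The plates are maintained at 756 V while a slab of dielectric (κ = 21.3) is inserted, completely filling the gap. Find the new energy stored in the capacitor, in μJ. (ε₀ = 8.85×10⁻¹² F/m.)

U ≈ 68.2 μJ

A = 122 × 5.47 mm² = 6.67×10⁻⁴ m².
Initially C₁ = ε₀A/d = 8.85×10⁻¹² × 6.67×10⁻⁴ / 5.27×10⁻⁴ = 1.12×10⁻¹¹ F.
U₁ = 3.20×10⁻⁶ J.
Battery connected ⇒ V is held fixed. C₂ = 21.3 C₁ and U = ½CV², so U₂/U₁ = C₂/C₁ = 21.3.
U₂ = 21.3 × 3.20×10⁻⁶ = 6.82×10⁻⁵ J.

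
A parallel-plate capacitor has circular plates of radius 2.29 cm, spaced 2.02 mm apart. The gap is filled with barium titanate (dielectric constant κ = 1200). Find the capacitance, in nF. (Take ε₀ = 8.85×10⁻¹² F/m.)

A = π(2.29 cm)² = 1.65×10⁻³ m².
C = κε₀A/d = 1200 × 8.85×10⁻¹² × 1.65×10⁻³ / 2.02×10⁻³ = 8.66×10⁻⁹ F.

8.66 nF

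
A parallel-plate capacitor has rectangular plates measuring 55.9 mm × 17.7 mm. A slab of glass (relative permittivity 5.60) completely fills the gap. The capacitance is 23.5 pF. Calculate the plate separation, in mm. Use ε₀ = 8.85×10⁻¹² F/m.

A = 55.9 × 17.7 mm² = 9.89×10⁻⁴ m².
d = κε₀A/C = 5.60 × 8.85×10⁻¹² × 9.89×10⁻⁴ / 2.35×10⁻¹¹ = 2.09×10⁻³ m.

2.09 mm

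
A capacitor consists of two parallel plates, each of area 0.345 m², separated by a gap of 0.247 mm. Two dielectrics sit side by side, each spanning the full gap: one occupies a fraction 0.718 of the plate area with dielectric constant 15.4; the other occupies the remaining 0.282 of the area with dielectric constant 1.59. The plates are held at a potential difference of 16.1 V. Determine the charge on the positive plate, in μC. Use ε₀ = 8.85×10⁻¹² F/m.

Side-by-side slabs ⇒ two capacitors in parallel, each spanning the full gap.
C₁ = κ₁ε₀A₁/d = 15.4 × 8.85×10⁻¹² × 0.248 / 2.47×10⁻⁴ = 1.37×10⁻⁷ F.
C₂ = κ₂ε₀A₂/d = 1.59 × 8.85×10⁻¹² × 9.73×10⁻² / 2.47×10⁻⁴ = 5.54×10⁻⁹ F.
C = C₁ + C₂ = 1.42×10⁻⁷ F.
Q = CV = 1.42×10⁻⁷ × 16.1 = 2.29×10⁻⁶ C.

2.29 μC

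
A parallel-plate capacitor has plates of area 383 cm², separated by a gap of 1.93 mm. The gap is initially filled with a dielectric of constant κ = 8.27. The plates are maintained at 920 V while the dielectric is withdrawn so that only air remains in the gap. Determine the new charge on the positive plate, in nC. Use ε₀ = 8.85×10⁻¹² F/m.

A = 383 cm² = 3.83×10⁻² m².
Initially C₁ = κε₀A/d = 8.27 × 8.85×10⁻¹² × 3.83×10⁻² / 1.93×10⁻³ = 1.45×10⁻⁹ F.
Q₁ = 1.34×10⁻⁶ C.
Battery connected ⇒ V is held fixed. C₂ = 0.121 C₁ and Q = CV, so Q₂/Q₁ = C₂/C₁ = 0.121.
Q₂ = 0.121 × 1.34×10⁻⁶ = 1.62×10⁻⁷ C.

162 nC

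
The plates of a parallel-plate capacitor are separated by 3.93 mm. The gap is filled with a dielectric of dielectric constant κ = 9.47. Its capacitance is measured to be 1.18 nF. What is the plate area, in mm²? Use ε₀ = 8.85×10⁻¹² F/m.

A = Cd/(κε₀) = 1.18×10⁻⁹ × 3.93×10⁻³ / (9.47 × 8.85×10⁻¹²) = 5.53×10⁻² m².

A ≈ 5.53×10⁴ mm²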